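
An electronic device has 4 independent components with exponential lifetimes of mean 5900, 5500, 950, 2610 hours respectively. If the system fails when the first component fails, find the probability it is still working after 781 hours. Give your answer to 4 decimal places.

0.2477

The first failure time is exponential with rate Σλ_i = 1/5900 + 1/5500 + 1/950 + 1/2610 = 0.00178708 per hour.
P(min > 781) = e^(−0.00178708·781) = e^(−1.3957) ≈ 0.2477.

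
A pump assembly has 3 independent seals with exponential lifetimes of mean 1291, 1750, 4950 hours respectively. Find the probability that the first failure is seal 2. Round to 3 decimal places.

0.369

Rates: λ_i = 1/mean_i → 0.000774593, 0.000571429, 0.00020202; Σλ = 0.00154804.
P(seal 2 first) = λ_2/Σλ = 0.000571429/0.00154804 ≈ 0.369.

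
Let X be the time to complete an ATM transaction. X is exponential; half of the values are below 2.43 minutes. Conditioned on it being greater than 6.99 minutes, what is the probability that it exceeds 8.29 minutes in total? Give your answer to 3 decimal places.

0.690

For an exponential, median = ln(2)/λ, so λ = ln 2 / 2.43 = 0.285246 per minute.
P(X > s+t | X > s) = e^(−λ(s+t))/e^(−λs) = e^(−λt), independent of s = 6.99.
P(X > 1.3) = e^(−0.37082) ≈ 0.690.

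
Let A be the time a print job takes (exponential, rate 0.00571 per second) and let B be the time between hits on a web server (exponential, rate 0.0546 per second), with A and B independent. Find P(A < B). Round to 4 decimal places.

0.0947

λ_1 = 0.00571, λ_2 = 0.0546.
For independent exponentials, P(A < B) = λ_1/(λ_1+λ_2) = 0.00571/0.06031 ≈ 0.0947.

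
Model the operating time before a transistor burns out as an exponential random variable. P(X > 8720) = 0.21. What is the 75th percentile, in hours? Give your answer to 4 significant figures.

7746

e^(−λ·8720) = 0.21 ⇒ λ = −ln(0.21)/8720 = 0.000178973.
75th percentile: 1 − e^(−λt) = 0.75, t = −ln(0.25)/λ = 7745.81 hours.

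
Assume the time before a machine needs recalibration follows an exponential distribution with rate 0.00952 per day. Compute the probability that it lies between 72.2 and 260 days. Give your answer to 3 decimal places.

0.419

P(72.2 < X < 260) = e^(−λ·72.2) − e^(−λ·260) = 0.50291 − 0.08415 ≈ 0.419.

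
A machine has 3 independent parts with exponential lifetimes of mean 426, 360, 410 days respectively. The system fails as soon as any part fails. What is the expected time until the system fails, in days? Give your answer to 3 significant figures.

132

The first failure time is exponential with rate Σλ_i = 1/426 + 1/360 + 1/410 = 0.00756422 per day.
E[min] = 1/Σλ = 1/0.00756422 = 132.201 days.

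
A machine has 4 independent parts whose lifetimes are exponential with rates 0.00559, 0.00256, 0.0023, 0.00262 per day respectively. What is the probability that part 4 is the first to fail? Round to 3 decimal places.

0.200

The time to first failure is exponential with rate Σλ = 0.00559 + 0.00256 + 0.0023 + 0.00262 = 0.01307.
P(part 4 first) = λ_4/Σλ = 0.00262/0.01307 ≈ 0.200.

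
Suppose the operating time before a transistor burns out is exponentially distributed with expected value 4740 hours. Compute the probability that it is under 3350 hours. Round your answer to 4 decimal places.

0.5068

The rate is λ = 1/4740 = 0.00021097 per hour.
P(X ≤ 3350) = 1 − e^(−λ·3350) = 1 − e^(−0.70675) ≈ 0.5068.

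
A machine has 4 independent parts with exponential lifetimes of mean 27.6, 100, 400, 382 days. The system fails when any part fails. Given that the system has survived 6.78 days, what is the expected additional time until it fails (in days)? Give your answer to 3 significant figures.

19.5

First-failure rate Σλ = 1/27.6 + 1/100 + 1/400 + 1/382 = 0.0513497.
By memorylessness the expected residual is 1/Σλ = 19.4743 days, regardless of the 6.78 already elapsed.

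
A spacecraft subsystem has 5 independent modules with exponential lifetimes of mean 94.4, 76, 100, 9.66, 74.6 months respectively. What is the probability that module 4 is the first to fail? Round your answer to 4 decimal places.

Rates: λ_i = 1/mean_i → 0.0105932, 0.0131579, 0.01, 0.10352, 0.0134048; Σλ = 0.150676.
P(module 4 first) = λ_4/Σλ = 0.10352/0.150676 ≈ 0.6870.

0.6870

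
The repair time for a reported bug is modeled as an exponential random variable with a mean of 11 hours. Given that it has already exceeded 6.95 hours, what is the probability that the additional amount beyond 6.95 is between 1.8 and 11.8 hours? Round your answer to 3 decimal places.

0.507

The rate is λ = 1/11 = 0.0909091 per hour.
Memoryless: the residual past 6.95 is again Exp(λ).
P(1.8 < residual < 11.8) = e^(−λ·1.8) − e^(−λ·11.8) = 0.84905 − 0.34207 ≈ 0.507.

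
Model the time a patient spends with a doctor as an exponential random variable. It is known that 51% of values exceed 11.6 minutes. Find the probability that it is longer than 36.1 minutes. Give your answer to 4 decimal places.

0.1230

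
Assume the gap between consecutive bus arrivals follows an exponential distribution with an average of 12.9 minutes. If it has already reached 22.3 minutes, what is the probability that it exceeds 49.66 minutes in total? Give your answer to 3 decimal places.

0.120

The rate is λ = 1/12.9 = 0.0775194 per minute.
By the memoryless property, P(X > 22.3+27.36 | X > 22.3) = P(X > 27.36).
P(X > 27.36) = e^(−2.1209) ≈ 0.120.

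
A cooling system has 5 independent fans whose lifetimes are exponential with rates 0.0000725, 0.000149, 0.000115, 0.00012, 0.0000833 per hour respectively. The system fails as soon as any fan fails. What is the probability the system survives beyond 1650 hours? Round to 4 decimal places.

0.4104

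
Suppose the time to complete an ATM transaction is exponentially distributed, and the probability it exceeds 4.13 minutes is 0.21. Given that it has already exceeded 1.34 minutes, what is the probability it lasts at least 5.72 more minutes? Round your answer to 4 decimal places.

From e^(−λ·4.13) = 0.21, λ = −ln(0.21)/4.13 = 0.377881.
Memoryless: P(X > 1.34+5.72 | X > 1.34) = P(X > 5.72) = e^(−0.377881·5.72) ≈ 0.1152.

0.1152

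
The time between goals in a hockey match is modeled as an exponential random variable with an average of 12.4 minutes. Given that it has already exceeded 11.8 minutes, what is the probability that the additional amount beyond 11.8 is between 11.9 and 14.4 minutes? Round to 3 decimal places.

The rate is λ = 1/12.4 = 0.0806452 per minute.
Memoryless: the residual past 11.8 is again Exp(λ).
P(11.9 < residual < 14.4) = e^(−λ·11.9) − e^(−λ·14.4) = 0.38302 − 0.31308 ≈ 0.070.

0.070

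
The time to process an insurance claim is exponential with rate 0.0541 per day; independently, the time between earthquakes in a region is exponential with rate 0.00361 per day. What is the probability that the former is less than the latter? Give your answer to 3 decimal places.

λ_1 = 0.0541, λ_2 = 0.00361.
For independent exponentials, P(the former < the latter) = λ_1/(λ_1+λ_2) = 0.0541/0.05771 ≈ 0.937.

0.937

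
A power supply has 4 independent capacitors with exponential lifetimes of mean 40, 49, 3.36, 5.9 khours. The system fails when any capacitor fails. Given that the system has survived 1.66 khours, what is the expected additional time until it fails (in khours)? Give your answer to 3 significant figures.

1.95

First-failure rate Σλ = 1/40 + 1/49 + 1/3.36 + 1/5.9 = 0.512519.
By memorylessness the expected residual is 1/Σλ = 1.95115 khours, regardless of the 1.66 already elapsed.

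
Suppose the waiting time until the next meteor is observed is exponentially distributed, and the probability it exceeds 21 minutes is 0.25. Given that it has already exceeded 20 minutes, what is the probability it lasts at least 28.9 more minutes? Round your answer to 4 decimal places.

0.1484

From e^(−λ·21) = 0.25, λ = −ln(0.25)/21 = 0.066014.
Memoryless: P(X > 20+28.9 | X > 20) = P(X > 28.9) = e^(−0.066014·28.9) ≈ 0.1484.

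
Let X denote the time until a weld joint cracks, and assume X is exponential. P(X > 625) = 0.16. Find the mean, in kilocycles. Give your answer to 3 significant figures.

e^(−λ·625) = 0.16 ⇒ λ = −ln(0.16)/625 = 0.00293213.
Mean = 1/λ = 341.049 kilocycles.

341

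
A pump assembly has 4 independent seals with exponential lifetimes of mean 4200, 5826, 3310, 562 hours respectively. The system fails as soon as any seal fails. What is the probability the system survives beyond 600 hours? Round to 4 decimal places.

0.2243

The first failure time is exponential with rate Σλ_i = 1/4200 + 1/5826 + 1/3310 + 1/562 = 0.00249121 per hour.
P(min > 600) = e^(−0.00249121·600) = e^(−1.4947) ≈ 0.2243.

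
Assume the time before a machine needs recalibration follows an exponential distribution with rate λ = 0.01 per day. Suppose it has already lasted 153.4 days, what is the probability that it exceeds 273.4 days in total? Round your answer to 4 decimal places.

0.3012

P(X > s+t | X > s) = e^(−λ(s+t))/e^(−λs) = e^(−λt), independent of s = 153.4.
P(X > 120) = e^(−1.2) ≈ 0.3012.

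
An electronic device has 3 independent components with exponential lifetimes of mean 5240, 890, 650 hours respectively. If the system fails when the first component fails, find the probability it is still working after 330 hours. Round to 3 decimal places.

0.390

The first failure time is exponential with rate Σλ_i = 1/5240 + 1/890 + 1/650 = 0.0028529 per hour.
P(min > 330) = e^(−0.0028529·330) = e^(−0.94146) ≈ 0.390.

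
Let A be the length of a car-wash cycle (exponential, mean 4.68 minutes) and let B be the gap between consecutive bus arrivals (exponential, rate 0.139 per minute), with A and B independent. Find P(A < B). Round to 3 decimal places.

λ_1 = 1/4.68 = 0.213675, λ_2 = 0.139.
For independent exponentials, P(A < B) = λ_1/(λ_1+λ_2) = 0.213675/0.352675 ≈ 0.606.

0.606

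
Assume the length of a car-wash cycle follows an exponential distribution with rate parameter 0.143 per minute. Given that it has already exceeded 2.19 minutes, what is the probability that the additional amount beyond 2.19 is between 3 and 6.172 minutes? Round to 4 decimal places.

Memoryless: the residual past 2.19 is again Exp(λ).
P(3 < residual < 6.172) = e^(−λ·3) − e^(−λ·6.172) = 0.65116 − 0.41371 ≈ 0.2375.

0.2375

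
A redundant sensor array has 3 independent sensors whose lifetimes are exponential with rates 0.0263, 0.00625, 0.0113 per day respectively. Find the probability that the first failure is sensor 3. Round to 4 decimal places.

The time to first failure is exponential with rate Σλ = 0.0263 + 0.00625 + 0.0113 = 0.04385.
P(sensor 3 first) = λ_3/Σλ = 0.0113/0.04385 ≈ 0.2577.

0.2577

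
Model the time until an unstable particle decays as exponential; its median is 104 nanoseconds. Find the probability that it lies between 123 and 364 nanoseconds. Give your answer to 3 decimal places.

0.352

For an exponential, median = ln(2)/λ, so λ = ln 2 / 104 = 0.00666488 per nanosecond.
P(123 < X < 364) = e^(−λ·123) − e^(−λ·364) = 0.44053 − 0.08839 ≈ 0.352.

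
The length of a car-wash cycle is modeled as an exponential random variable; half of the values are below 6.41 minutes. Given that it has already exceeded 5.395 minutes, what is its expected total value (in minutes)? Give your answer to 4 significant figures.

For an exponential, median = ln(2)/λ, so λ = ln 2 / 6.41 = 0.108135 per minute.
By memorylessness, E[X | X > 5.395] = 5.395 + 1/λ = 5.395 + 9.24768 = 14.6427 minutes.

14.64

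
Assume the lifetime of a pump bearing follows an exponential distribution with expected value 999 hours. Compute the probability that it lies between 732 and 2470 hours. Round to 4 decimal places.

0.3962

The rate is λ = 1/999 = 0.001001 per hour.
P(732 < X < 2470) = e^(−λ·732) − e^(−λ·2470) = 0.48059 − 0.08438 ≈ 0.3962.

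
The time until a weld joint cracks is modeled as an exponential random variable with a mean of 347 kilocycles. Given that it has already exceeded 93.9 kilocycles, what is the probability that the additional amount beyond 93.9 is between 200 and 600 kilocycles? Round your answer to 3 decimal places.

The rate is λ = 1/347 = 0.00288184 per kilocycle.
Memoryless: the residual past 93.9 is again Exp(λ).
P(200 < residual < 600) = e^(−λ·200) − e^(−λ·600) = 0.56194 − 0.17744 ≈ 0.384.

0.384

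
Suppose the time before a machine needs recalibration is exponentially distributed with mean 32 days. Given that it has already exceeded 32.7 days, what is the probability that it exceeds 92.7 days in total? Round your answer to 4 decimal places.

0.1534

The rate is λ = 1/32 = 0.03125 per day.
By the memoryless property, P(X > 32.7+60 | X > 32.7) = P(X > 60).
P(X > 60) = e^(−1.875) ≈ 0.1534.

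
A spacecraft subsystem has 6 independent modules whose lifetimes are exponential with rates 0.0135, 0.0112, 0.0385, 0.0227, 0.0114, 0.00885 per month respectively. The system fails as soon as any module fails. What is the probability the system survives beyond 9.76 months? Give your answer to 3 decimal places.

The time to first failure is exponential with rate Σλ = 0.0135 + 0.0112 + 0.0385 + 0.0227 + 0.0114 + 0.00885 = 0.10615.
P(min > 9.76) = e^(−0.10615·9.76) = e^(−1.036) ≈ 0.355.

0.355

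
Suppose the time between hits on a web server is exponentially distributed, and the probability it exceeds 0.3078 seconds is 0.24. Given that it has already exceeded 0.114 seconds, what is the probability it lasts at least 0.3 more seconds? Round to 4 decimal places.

0.2488

From e^(−λ·0.3078) = 0.24, λ = −ln(0.24)/0.3078 = 4.63651.
Memoryless: P(X > 0.114+0.3 | X > 0.114) = P(X > 0.3) = e^(−4.63651·0.3) ≈ 0.2488.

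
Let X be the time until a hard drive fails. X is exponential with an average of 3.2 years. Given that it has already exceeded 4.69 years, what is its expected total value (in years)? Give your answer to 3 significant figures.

7.89

The rate is λ = 1/3.2 = 0.3125 per year.
By memorylessness, E[X | X > 4.69] = 4.69 + 1/λ = 4.69 + 3.2 = 7.89 years.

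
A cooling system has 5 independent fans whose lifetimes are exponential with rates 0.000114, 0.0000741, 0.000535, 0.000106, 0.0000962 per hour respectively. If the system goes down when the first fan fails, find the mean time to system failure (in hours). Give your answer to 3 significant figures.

The time to first failure is exponential with rate Σλ = 0.000114 + 0.0000741 + 0.000535 + 0.000106 + 0.0000962 = 0.0009253.
E[min] = 1/Σλ = 1/0.0009253 = 1080.73 hours.

1080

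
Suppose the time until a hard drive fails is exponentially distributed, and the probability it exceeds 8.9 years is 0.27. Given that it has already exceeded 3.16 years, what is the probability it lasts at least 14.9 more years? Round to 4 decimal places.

0.1117

From e^(−λ·8.9) = 0.27, λ = −ln(0.27)/8.9 = 0.147116.
Memoryless: P(X > 3.16+14.9 | X > 3.16) = P(X > 14.9) = e^(−0.147116·14.9) ≈ 0.1117.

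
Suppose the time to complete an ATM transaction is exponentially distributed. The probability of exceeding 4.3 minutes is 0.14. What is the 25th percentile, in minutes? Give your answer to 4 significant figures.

e^(−λ·4.3) = 0.14 ⇒ λ = −ln(0.14)/4.3 = 0.457236.
25th percentile: 1 − e^(−λt) = 0.25, t = −ln(0.75)/λ = 0.629177 minutes.

0.6292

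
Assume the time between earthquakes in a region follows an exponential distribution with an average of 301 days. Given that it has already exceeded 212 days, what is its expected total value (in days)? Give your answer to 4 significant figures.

513.0

The rate is λ = 1/301 = 0.00332226 per day.
By memorylessness, E[X | X > 212] = 212 + 1/λ = 212 + 301 = 513 days.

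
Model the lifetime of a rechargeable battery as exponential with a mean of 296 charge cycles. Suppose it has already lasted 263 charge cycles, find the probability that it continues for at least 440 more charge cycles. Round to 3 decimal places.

0.226

The rate is λ = 1/296 = 0.00337838 per charge cycle.
By the memoryless property, P(X > 263+440 | X > 263) = P(X > 440).
P(X > 440) = e^(−1.4865) ≈ 0.226.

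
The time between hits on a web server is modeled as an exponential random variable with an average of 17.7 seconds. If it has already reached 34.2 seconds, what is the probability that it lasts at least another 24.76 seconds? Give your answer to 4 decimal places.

The rate is λ = 1/17.7 = 0.0564972 per second.
By the memoryless property, P(X > 34.2+24.76 | X > 34.2) = P(X > 24.76).
P(X > 24.76) = e^(−1.3989) ≈ 0.2469.

0.2469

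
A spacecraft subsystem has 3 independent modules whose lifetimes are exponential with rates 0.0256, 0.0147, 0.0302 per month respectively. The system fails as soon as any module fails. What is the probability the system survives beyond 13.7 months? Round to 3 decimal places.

The time to first failure is exponential with rate Σλ = 0.0256 + 0.0147 + 0.0302 = 0.0705.
P(min > 13.7) = e^(−0.0705·13.7) = e^(−0.96585) ≈ 0.381.

0.381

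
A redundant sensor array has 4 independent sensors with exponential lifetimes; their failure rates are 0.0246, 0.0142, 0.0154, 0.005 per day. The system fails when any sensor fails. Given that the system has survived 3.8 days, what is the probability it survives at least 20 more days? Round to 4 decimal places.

Time to first failure ~ Exp(Σλ) with Σλ = 0.0592.
By memorylessness, P(T > 3.8+20 | T > 3.8) = P(T > 20) = e^(−0.0592·20) ≈ 0.3061.

0.3061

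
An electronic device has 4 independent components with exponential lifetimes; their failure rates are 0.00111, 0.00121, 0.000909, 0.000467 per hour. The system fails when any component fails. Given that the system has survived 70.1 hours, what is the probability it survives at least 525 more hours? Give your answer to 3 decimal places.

Time to first failure ~ Exp(Σλ) with Σλ = 0.003696.
By memorylessness, P(T > 70.1+525 | T > 70.1) = P(T > 525) = e^(−0.003696·525) ≈ 0.144.

0.144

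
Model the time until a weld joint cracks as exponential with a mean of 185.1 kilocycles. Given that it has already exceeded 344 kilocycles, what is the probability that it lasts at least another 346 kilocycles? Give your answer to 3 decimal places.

The rate is λ = 1/185.1 = 0.00540249 per kilocycle.
By the memoryless property, P(X > 344+346 | X > 344) = P(X > 346).
P(X > 346) = e^(−1.8693) ≈ 0.154.

0.154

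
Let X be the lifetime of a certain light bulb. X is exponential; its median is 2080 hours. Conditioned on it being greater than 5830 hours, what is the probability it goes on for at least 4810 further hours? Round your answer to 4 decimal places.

For an exponential, median = ln(2)/λ, so λ = ln 2 / 2080 = 0.000333244 per hour.
P(X > s+t | X > s) = e^(−λ(s+t))/e^(−λs) = e^(−λt), independent of s = 5830.
P(X > 4810) = e^(−1.6029) ≈ 0.2013.

0.2013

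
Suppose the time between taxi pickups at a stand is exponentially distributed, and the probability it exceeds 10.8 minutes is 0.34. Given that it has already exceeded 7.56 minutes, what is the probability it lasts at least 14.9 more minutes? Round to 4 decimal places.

0.2257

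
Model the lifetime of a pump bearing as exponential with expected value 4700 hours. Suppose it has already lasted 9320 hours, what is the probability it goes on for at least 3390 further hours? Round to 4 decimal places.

0.4861

The rate is λ = 1/4700 = 0.000212766 per hour.
By the memoryless property, P(X > 9320+3390 | X > 9320) = P(X > 3390).
P(X > 3390) = e^(−0.72128) ≈ 0.4861.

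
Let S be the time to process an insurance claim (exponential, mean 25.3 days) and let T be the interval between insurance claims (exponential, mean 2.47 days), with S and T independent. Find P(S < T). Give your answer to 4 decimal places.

0.0889

λ_1 = 1/25.3 = 0.0395257, λ_2 = 1/2.47 = 0.404858.
For independent exponentials, P(S < T) = λ_1/(λ_1+λ_2) = 0.0395257/0.444384 ≈ 0.0889.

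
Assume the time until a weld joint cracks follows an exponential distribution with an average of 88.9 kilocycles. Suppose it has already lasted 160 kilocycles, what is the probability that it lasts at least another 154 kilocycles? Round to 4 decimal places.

The rate is λ = 1/88.9 = 0.0112486 per kilocycle.
P(X > s+t | X > s) = e^(−λ(s+t))/e^(−λs) = e^(−λt), independent of s = 160.
P(X > 154) = e^(−1.7323) ≈ 0.1769.

0.1769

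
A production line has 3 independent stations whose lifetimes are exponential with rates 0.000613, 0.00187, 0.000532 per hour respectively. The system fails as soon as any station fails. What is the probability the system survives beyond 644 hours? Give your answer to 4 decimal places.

0.1435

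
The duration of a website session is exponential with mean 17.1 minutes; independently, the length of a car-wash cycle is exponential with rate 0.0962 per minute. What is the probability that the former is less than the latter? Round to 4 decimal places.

0.3781

λ_1 = 1/17.1 = 0.0584795, λ_2 = 0.0962.
For independent exponentials, P(the former < the latter) = λ_1/(λ_1+λ_2) = 0.0584795/0.15468 ≈ 0.3781.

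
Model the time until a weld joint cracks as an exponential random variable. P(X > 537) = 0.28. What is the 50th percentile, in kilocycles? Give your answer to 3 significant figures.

e^(−λ·537) = 0.28 ⇒ λ = −ln(0.28)/537 = 0.00237051.
50th percentile: 1 − e^(−λt) = 0.5, t = −ln(0.5)/λ = 292.404 kilocycles.

292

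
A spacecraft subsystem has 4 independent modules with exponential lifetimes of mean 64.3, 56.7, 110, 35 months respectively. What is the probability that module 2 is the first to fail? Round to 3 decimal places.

0.249

Rates: λ_i = 1/mean_i → 0.0155521, 0.0176367, 0.00909091, 0.0285714; Σλ = 0.0708511.
P(module 2 first) = λ_2/Σλ = 0.0176367/0.0708511 ≈ 0.249.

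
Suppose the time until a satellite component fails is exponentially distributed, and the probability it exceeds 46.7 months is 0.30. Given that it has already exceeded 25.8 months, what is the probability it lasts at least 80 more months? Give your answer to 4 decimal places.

0.1271

From e^(−λ·46.7) = 0.30, λ = −ln(0.30)/46.7 = 0.025781.
Memoryless: P(X > 25.8+80 | X > 25.8) = P(X > 80) = e^(−0.025781·80) ≈ 0.1271.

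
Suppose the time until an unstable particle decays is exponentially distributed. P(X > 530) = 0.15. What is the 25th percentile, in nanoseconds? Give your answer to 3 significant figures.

80.4

e^(−λ·530) = 0.15 ⇒ λ = −ln(0.15)/530 = 0.00357947.
25th percentile: 1 − e^(−λt) = 0.25, t = −ln(0.75)/λ = 80.37 nanoseconds.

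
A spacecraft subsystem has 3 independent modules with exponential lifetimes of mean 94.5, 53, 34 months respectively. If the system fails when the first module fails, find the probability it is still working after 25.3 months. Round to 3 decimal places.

0.226

The first failure time is exponential with rate Σλ_i = 1/94.5 + 1/53 + 1/34 = 0.0588617 per month.
P(min > 25.3) = e^(−0.0588617·25.3) = e^(−1.4892) ≈ 0.226.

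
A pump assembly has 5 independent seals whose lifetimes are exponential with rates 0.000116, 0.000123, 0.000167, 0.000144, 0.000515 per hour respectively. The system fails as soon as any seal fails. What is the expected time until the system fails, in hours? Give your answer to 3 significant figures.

The time to first failure is exponential with rate Σλ = 0.000116 + 0.000123 + 0.000167 + 0.000144 + 0.000515 = 0.001065.
E[min] = 1/Σλ = 1/0.001065 = 938.967 hours.

939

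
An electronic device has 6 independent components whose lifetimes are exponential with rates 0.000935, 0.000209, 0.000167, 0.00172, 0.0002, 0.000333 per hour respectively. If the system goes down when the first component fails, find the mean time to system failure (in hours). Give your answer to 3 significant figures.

281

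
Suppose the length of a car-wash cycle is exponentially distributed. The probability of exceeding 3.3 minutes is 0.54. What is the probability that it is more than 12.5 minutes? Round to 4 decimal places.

e^(−λ·3.3) = 0.54 ⇒ λ = −ln(0.54)/3.3 = 0.186723.
P(X > 12.5) = e^(−0.186723·12.5) = e^(−2.334) ≈ 0.0969.

0.0969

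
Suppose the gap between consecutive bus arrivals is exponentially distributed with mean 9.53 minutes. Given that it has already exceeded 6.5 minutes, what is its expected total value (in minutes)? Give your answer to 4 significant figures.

16.03

The rate is λ = 1/9.53 = 0.104932 per minute.
By memorylessness, E[X | X > 6.5] = 6.5 + 1/λ = 6.5 + 9.53 = 16.03 minutes.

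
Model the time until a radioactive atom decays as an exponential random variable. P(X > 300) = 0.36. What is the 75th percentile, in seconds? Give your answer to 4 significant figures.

e^(−λ·300) = 0.36 ⇒ λ = −ln(0.36)/300 = 0.0034055.
75th percentile: 1 − e^(−λt) = 0.75, t = −ln(0.25)/λ = 407.075 seconds.

407.1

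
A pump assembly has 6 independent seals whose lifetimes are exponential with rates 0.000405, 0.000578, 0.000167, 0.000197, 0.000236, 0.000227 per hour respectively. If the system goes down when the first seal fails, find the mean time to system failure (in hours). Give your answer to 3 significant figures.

The time to first failure is exponential with rate Σλ = 0.000405 + 0.000578 + 0.000167 + 0.000197 + 0.000236 + 0.000227 = 0.00181.
E[min] = 1/Σλ = 1/0.00181 = 552.486 hours.

552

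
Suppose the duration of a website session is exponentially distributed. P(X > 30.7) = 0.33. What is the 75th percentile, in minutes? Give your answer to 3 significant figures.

38.4

e^(−λ·30.7) = 0.33 ⇒ λ = −ln(0.33)/30.7 = 0.0361128.
75th percentile: 1 − e^(−λt) = 0.75, t = −ln(0.25)/λ = 38.3879 minutes.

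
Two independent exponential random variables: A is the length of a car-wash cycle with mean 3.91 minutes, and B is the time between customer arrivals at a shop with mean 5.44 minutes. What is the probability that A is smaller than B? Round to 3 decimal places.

λ_1 = 1/3.91 = 0.255754, λ_2 = 1/5.44 = 0.183824.
For independent exponentials, P(A < B) = λ_1/(λ_1+λ_2) = 0.255754/0.439578 ≈ 0.582.

0.582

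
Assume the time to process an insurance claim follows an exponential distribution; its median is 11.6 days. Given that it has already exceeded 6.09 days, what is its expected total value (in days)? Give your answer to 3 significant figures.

For an exponential, median = ln(2)/λ, so λ = ln 2 / 11.6 = 0.0597541 per day.
By memorylessness, E[X | X > 6.09] = 6.09 + 1/λ = 6.09 + 16.7353 = 22.8253 days.

22.8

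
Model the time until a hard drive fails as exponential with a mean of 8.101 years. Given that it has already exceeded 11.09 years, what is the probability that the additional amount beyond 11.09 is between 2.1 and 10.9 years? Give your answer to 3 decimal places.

The rate is λ = 1/8.101 = 0.123442 per year.
Memoryless: the residual past 11.09 is again Exp(λ).
P(2.1 < residual < 10.9) = e^(−λ·2.1) − e^(−λ·10.9) = 0.77165 − 0.26041 ≈ 0.511.

0.511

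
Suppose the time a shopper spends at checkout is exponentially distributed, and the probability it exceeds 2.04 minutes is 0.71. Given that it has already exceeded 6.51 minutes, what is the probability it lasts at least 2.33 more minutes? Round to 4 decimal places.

From e^(−λ·2.04) = 0.71, λ = −ln(0.71)/2.04 = 0.167887.
Memoryless: P(X > 6.51+2.33 | X > 6.51) = P(X > 2.33) = e^(−0.167887·2.33) ≈ 0.6763.

0.6763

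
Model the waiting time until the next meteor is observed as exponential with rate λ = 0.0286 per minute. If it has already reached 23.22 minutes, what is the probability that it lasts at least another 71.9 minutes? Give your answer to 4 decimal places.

0.1279

The exponential is memoryless, so the remaining time is again Exp(λ): the condition X > 23.22 is irrelevant.
P(X > 71.9) = e^(−2.0563) ≈ 0.1279.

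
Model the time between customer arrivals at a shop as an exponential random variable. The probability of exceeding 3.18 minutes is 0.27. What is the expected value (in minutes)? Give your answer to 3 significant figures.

e^(−λ·3.18) = 0.27 ⇒ λ = −ln(0.27)/3.18 = 0.41174.
Mean = 1/λ = 2.42872 minutes.

2.43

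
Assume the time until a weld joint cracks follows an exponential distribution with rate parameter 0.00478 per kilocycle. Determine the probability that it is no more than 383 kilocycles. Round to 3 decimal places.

0.840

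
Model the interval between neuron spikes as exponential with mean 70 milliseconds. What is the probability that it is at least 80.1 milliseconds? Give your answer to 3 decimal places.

0.318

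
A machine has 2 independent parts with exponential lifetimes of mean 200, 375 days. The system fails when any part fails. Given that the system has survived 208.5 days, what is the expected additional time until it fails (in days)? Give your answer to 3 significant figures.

First-failure rate Σλ = 1/200 + 1/375 = 0.00766667.
By memorylessness the expected residual is 1/Σλ = 130.435 days, regardless of the 208.5 already elapsed.

130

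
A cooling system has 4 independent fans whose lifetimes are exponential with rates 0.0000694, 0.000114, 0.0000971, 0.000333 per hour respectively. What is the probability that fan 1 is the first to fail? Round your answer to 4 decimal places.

0.1131

The time to first failure is exponential with rate Σλ = 0.0000694 + 0.000114 + 0.0000971 + 0.000333 = 0.0006135.
P(fan 1 first) = λ_1/Σλ = 0.0000694/0.0006135 ≈ 0.1131.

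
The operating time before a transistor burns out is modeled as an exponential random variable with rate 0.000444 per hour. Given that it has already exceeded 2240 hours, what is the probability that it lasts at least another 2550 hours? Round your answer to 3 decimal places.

0.322

The exponential is memoryless, so the remaining time is again Exp(λ): the condition X > 2240 is irrelevant.
P(X > 2550) = e^(−1.1322) ≈ 0.322.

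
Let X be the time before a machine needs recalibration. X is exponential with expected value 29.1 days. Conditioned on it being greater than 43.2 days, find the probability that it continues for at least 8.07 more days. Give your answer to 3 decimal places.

0.758

The rate is λ = 1/29.1 = 0.0343643 per day.
P(X > s+t | X > s) = e^(−λ(s+t))/e^(−λs) = e^(−λt), independent of s = 43.2.
P(X > 8.07) = e^(−0.27732) ≈ 0.758.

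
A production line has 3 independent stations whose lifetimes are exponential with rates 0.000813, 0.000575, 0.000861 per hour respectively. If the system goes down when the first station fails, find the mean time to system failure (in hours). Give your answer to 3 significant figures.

The time to first failure is exponential with rate Σλ = 0.000813 + 0.000575 + 0.000861 = 0.002249.
E[min] = 1/Σλ = 1/0.002249 = 444.642 hours.

445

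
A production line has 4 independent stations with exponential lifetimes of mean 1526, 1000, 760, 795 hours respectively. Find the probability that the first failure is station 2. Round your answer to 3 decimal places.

Rates: λ_i = 1/mean_i → 0.000655308, 0.001, 0.00131579, 0.00125786; Σλ = 0.00422896.
P(station 2 first) = λ_2/Σλ = 0.001/0.00422896 ≈ 0.236.

0.236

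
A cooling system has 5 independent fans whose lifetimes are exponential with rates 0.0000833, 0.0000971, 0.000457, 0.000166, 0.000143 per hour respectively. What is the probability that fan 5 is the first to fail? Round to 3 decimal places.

0.151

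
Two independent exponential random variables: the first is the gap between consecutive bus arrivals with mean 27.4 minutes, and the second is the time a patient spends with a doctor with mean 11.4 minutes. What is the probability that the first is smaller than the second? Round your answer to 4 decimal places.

0.2938

λ_1 = 1/27.4 = 0.0364964, λ_2 = 1/11.4 = 0.0877193.
For independent exponentials, P(the first < the second) = λ_1/(λ_1+λ_2) = 0.0364964/0.124216 ≈ 0.2938.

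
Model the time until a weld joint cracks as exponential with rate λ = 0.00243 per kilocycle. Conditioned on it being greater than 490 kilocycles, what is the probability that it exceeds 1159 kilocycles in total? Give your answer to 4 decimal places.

By the memoryless property, P(X > 490+669 | X > 490) = P(X > 669).
P(X > 669) = e^(−1.6257) ≈ 0.1968.

0.1968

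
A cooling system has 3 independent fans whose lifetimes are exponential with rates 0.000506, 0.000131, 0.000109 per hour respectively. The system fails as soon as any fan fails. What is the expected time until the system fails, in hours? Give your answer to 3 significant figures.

1340

The time to first failure is exponential with rate Σλ = 0.000506 + 0.000131 + 0.000109 = 0.000746.
E[min] = 1/Σλ = 1/0.000746 = 1340.48 hours.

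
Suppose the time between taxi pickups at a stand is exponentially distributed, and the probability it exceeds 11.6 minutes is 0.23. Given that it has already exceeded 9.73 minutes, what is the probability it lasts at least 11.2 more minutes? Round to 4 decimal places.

From e^(−λ·11.6) = 0.23, λ = −ln(0.23)/11.6 = 0.126696.
Memoryless: P(X > 9.73+11.2 | X > 9.73) = P(X > 11.2) = e^(−0.126696·11.2) ≈ 0.2420.

0.2420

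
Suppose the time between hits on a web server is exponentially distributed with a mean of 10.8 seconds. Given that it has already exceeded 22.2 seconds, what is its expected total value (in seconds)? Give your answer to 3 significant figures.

33.0

The rate is λ = 1/10.8 = 0.0925926 per second.
By memorylessness, E[X | X > 22.2] = 22.2 + 1/λ = 22.2 + 10.8 = 33 seconds.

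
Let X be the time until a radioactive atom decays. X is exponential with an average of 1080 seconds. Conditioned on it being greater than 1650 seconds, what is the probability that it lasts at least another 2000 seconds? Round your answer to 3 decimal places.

0.157

The rate is λ = 1/1080 = 0.000925926 per second.
The exponential is memoryless, so the remaining time is again Exp(λ): the condition X > 1650 is irrelevant.
P(X > 2000) = e^(−1.8519) ≈ 0.157.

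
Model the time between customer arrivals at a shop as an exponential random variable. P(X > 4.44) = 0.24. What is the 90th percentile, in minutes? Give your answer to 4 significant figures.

7.164

e^(−λ·4.44) = 0.24 ⇒ λ = −ln(0.24)/4.44 = 0.321423.
90th percentile: 1 − e^(−λt) = 0.9, t = −ln(0.1)/λ = 7.16373 minutes.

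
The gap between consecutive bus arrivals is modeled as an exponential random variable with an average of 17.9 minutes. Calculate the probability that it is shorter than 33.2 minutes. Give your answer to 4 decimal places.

0.8435

The rate is λ = 1/17.9 = 0.0558659 per minute.
P(X ≤ 33.2) = 1 − e^(−λ·33.2) = 1 − e^(−1.8547) ≈ 0.8435.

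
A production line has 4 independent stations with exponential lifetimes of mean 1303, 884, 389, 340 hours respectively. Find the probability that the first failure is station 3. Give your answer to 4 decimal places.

Rates: λ_i = 1/mean_i → 0.00076746, 0.00113122, 0.00257069, 0.00294118; Σλ = 0.00741055.
P(station 3 first) = λ_3/Σλ = 0.00257069/0.00741055 ≈ 0.3469.

0.3469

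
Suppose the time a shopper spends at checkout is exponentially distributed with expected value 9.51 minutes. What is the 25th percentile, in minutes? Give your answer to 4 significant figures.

The rate is λ = 1/9.51 = 0.105152 per minute.
Set 1 − e^(−λt) = 0.25, so t = −ln(0.75)/λ = 0.28768/0.105152 ≈ 2.73586 minutes.

2.736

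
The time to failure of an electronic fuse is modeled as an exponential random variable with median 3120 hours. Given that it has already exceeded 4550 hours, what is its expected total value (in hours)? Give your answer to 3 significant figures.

9050

For an exponential, median = ln(2)/λ, so λ = ln 2 / 3120 = 0.000222163 per hour.
By memorylessness, E[X | X > 4550] = 4550 + 1/λ = 4550 + 4501.21 = 9051.21 hours.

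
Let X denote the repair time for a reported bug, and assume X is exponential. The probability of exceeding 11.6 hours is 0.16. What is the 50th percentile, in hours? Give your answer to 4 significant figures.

4.388

e^(−λ·11.6) = 0.16 ⇒ λ = −ln(0.16)/11.6 = 0.157981.
50th percentile: 1 − e^(−λt) = 0.5, t = −ln(0.5)/λ = 4.38753 hours.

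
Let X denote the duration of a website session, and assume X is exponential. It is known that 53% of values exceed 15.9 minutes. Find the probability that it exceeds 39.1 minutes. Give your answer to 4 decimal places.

e^(−λ·15.9) = 0.53 ⇒ λ = −ln(0.53)/15.9 = 0.0399295.
P(X > 39.1) = e^(−0.0399295·39.1) = e^(−1.5612) ≈ 0.2099.

0.2099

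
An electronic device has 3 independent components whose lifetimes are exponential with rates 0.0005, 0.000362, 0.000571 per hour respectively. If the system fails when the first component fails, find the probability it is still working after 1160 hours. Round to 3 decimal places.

0.190

The time to first failure is exponential with rate Σλ = 0.0005 + 0.000362 + 0.000571 = 0.001433.
P(min > 1160) = e^(−0.001433·1160) = e^(−1.6623) ≈ 0.190.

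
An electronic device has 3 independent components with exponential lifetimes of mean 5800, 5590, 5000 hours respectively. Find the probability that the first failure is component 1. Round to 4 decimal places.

0.3127

Rates: λ_i = 1/mean_i → 0.000172414, 0.000178891, 0.0002; Σλ = 0.000551305.
P(component 1 first) = λ_1/Σλ = 0.000172414/0.000551305 ≈ 0.3127.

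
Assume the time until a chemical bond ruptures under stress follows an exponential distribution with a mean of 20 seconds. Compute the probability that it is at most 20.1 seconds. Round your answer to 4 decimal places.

The rate is λ = 1/20 = 0.05 per second.
P(X ≤ 20.1) = 1 − e^(−λ·20.1) = 1 − e^(−1.005) ≈ 0.6340.

0.6340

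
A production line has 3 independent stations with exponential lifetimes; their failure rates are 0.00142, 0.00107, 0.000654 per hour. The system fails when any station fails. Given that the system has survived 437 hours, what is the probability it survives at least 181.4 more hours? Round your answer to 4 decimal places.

Time to first failure ~ Exp(Σλ) with Σλ = 0.003144.
By memorylessness, P(T > 437+181.4 | T > 437) = P(T > 181.4) = e^(−0.003144·181.4) ≈ 0.5653.

0.5653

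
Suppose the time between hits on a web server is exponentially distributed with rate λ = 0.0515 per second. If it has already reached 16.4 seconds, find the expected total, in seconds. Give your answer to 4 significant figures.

35.82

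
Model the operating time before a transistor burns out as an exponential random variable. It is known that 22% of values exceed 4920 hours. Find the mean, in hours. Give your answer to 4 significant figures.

e^(−λ·4920) = 0.22 ⇒ λ = −ln(0.22)/4920 = 0.00030775.
Mean = 1/λ = 3249.4 hours.

3249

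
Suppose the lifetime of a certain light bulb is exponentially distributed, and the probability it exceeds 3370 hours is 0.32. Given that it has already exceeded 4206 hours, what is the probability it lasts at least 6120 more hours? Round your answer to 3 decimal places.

0.126

From e^(−λ·3370) = 0.32, λ = −ln(0.32)/3370 = 0.000338111.
Memoryless: P(X > 4206+6120 | X > 4206) = P(X > 6120) = e^(−0.000338111·6120) ≈ 0.126.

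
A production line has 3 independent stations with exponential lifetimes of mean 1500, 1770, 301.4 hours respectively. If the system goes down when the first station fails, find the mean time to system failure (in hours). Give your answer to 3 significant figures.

220

The first failure time is exponential with rate Σλ_i = 1/1500 + 1/1770 + 1/301.4 = 0.00454949 per hour.
E[min] = 1/Σλ = 1/0.00454949 = 219.805 hours.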